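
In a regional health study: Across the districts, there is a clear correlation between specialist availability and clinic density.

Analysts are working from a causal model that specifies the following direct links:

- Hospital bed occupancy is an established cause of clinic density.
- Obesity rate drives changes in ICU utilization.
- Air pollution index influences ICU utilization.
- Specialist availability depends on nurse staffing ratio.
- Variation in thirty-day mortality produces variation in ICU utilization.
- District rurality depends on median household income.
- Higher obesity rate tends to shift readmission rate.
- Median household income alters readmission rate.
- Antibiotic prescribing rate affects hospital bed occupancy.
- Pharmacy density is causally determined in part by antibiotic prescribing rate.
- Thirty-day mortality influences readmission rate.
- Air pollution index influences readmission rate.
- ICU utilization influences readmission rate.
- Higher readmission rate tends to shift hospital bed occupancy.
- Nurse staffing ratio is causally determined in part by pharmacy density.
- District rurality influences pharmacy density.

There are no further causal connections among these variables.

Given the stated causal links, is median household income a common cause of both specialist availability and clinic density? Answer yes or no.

yes

Median household income has a causal path to specialist availability (median household income → district rurality → pharmacy density → nurse staffing ratio → specialist availability) and to clinic density (median household income → readmission rate → hospital bed occupancy → clinic density), so it is a common cause of both — a confounder.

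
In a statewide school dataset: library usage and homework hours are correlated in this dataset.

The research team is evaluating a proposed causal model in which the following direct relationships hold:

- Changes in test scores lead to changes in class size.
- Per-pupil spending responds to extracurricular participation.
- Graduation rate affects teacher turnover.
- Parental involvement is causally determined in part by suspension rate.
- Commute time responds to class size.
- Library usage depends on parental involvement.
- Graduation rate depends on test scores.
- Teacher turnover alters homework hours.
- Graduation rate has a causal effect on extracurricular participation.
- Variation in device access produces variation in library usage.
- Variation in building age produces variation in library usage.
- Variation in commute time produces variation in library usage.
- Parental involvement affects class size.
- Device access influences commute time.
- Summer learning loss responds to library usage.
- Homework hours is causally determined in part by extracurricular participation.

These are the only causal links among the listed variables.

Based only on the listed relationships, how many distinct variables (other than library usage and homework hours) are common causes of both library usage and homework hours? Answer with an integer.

1

The common causes are: test scores (to library usage via test scores → class size → commute time → library usage; to homework hours via test scores → graduation rate → extracurricular participation → homework hours).
Every other variable lacks a causal path to at least one of library usage and homework hours.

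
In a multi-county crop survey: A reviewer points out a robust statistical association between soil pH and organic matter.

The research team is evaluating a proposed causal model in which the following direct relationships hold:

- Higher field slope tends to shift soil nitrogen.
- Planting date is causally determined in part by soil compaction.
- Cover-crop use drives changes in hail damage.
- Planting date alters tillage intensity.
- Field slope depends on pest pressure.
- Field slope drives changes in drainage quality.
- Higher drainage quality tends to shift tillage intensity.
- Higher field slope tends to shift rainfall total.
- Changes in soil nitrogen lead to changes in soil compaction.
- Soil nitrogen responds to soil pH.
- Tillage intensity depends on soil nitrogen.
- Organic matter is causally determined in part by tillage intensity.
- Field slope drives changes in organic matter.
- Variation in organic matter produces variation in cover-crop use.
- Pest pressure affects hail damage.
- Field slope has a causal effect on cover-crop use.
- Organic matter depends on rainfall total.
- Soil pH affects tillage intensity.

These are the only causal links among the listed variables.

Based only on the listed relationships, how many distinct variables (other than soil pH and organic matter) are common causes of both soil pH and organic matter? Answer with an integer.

0

No listed variable has a causal path to both soil pH and organic matter, so there are no common causes.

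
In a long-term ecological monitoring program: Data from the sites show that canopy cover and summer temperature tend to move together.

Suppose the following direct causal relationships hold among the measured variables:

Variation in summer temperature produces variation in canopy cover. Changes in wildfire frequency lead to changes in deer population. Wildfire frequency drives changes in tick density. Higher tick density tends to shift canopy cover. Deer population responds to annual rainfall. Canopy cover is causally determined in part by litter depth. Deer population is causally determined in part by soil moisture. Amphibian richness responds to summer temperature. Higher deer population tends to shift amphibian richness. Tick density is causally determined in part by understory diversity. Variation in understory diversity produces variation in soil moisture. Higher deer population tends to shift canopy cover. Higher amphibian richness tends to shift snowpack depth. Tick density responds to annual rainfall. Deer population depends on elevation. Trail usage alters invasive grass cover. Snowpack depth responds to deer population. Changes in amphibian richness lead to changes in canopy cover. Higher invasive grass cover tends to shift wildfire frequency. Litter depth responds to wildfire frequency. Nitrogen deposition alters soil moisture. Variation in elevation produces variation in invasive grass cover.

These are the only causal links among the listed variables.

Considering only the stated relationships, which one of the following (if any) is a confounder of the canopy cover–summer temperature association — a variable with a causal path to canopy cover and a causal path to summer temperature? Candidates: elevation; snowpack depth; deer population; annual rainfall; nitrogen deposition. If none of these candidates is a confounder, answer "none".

none

None of the listed candidates has causal paths to both canopy cover and summer temperature in the stated relationships, so none is a common cause.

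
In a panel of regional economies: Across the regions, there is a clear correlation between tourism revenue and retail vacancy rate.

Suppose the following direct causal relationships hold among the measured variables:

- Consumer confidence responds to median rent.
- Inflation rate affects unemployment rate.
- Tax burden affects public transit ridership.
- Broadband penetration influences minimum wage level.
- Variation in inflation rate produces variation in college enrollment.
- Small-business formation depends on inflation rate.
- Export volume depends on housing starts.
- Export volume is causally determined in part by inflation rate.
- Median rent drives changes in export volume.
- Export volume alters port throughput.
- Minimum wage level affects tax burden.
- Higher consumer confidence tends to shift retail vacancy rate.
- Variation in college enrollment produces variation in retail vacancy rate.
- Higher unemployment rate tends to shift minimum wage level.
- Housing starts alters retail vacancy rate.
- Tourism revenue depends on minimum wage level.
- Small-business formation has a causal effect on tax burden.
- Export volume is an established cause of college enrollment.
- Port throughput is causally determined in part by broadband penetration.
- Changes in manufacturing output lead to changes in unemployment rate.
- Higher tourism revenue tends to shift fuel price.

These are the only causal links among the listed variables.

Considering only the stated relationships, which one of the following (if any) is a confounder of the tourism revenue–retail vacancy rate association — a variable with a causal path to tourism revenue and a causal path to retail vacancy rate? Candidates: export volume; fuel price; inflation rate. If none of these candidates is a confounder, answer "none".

inflation rate

Inflation rate causes tourism revenue (inflation rate → unemployment rate → minimum wage level → tourism revenue) and also causes retail vacancy rate (inflation rate → college enrollment → retail vacancy rate); it is a common cause of both.
Each of the other candidates lacks a causal path to at least one of tourism revenue and retail vacancy rate, so they do not confound the relationship.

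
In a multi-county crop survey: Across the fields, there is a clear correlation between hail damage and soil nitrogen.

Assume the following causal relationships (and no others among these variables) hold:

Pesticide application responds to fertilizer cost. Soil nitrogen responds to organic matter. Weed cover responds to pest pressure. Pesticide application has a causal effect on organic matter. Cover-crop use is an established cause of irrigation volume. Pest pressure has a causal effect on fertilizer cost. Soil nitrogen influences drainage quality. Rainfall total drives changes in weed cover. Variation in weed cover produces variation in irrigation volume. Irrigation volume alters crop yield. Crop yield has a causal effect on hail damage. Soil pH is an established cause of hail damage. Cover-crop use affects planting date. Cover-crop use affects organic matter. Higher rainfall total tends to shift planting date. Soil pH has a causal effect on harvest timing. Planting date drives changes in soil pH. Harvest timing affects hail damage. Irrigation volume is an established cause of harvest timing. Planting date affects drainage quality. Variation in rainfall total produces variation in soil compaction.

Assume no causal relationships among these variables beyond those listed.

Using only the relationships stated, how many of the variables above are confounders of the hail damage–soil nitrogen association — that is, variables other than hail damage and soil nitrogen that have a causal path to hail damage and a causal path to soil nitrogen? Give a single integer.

2

The common causes are: cover-crop use (to hail damage via cover-crop use → planting date → soil pH → hail damage; to soil nitrogen via cover-crop use → organic matter → soil nitrogen); pest pressure (to hail damage via pest pressure → weed cover → irrigation volume → crop yield → hail damage; to soil nitrogen via pest pressure → fertilizer cost → pesticide application → organic matter → soil nitrogen).
Every other variable lacks a causal path to at least one of hail damage and soil nitrogen.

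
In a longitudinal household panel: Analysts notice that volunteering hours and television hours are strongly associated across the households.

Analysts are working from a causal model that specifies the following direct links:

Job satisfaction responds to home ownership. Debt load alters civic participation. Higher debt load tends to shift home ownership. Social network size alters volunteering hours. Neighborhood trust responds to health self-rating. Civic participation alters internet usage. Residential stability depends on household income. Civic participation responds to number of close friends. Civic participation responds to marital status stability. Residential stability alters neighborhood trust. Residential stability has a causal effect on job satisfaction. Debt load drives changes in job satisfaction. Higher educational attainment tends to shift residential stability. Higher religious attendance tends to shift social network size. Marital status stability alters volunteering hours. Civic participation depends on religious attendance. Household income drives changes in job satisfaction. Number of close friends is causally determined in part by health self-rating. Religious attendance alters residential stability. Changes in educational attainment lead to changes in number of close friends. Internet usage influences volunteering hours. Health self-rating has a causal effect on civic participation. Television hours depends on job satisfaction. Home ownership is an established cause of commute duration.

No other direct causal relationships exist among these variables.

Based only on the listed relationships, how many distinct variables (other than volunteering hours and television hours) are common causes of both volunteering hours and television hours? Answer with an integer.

The common causes are: debt load (to volunteering hours via debt load → civic participation → internet usage → volunteering hours; to television hours via debt load → job satisfaction → television hours); educational attainment (to volunteering hours via educational attainment → number of close friends → civic participation → internet usage → volunteering hours; to television hours via educational attainment → residential stability → job satisfaction → television hours); religious attendance (to volunteering hours via religious attendance → social network size → volunteering hours; to television hours via religious attendance → residential stability → job satisfaction → television hours).
Every other variable lacks a causal path to at least one of volunteering hours and television hours.

3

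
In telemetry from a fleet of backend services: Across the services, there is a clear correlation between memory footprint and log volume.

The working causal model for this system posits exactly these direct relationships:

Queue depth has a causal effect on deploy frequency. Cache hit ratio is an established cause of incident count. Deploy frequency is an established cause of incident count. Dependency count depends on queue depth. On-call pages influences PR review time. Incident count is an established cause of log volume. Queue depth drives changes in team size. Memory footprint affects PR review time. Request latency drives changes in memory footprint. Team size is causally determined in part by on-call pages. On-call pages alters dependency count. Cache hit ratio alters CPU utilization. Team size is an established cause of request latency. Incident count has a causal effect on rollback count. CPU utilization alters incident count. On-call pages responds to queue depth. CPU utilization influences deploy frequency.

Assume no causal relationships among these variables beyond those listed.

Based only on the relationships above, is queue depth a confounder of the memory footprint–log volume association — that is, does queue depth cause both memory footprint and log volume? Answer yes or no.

yes

Queue depth has a causal path to memory footprint (queue depth → team size → request latency → memory footprint) and to log volume (queue depth → deploy frequency → incident count → log volume), so it is a common cause of both — a confounder.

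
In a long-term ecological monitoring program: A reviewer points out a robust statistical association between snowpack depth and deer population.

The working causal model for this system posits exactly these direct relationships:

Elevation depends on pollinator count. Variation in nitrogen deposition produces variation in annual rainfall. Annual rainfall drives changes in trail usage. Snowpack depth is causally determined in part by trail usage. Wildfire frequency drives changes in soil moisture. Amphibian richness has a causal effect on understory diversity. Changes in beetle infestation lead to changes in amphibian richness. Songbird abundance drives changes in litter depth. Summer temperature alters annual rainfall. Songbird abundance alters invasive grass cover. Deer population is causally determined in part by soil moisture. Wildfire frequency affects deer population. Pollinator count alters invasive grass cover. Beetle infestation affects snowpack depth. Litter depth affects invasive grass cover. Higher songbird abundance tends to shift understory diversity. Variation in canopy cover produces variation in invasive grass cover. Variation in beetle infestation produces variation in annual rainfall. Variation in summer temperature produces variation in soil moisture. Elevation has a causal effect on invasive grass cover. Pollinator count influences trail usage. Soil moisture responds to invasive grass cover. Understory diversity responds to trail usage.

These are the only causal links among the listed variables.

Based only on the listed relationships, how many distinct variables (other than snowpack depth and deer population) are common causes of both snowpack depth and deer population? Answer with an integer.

2

The common causes are: pollinator count (to snowpack depth via pollinator count → trail usage → snowpack depth; to deer population via pollinator count → invasive grass cover → soil moisture → deer population); summer temperature (to snowpack depth via summer temperature → annual rainfall → trail usage → snowpack depth; to deer population via summer temperature → soil moisture → deer population).
Every other variable lacks a causal path to at least one of snowpack depth and deer population.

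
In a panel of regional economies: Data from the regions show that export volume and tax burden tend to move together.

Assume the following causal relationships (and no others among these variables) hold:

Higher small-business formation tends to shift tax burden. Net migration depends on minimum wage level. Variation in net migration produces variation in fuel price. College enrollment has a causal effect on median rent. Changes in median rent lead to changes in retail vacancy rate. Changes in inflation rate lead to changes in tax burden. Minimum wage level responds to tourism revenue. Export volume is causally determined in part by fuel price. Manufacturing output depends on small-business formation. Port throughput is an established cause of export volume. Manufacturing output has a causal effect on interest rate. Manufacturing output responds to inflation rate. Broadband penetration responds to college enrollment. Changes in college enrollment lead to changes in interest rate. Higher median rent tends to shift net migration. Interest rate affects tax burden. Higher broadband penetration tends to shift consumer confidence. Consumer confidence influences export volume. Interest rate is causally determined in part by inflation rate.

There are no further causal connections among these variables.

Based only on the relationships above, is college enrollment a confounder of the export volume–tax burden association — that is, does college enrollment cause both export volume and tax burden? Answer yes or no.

yes

College enrollment has a causal path to export volume (college enrollment → broadband penetration → consumer confidence → export volume) and to tax burden (college enrollment → interest rate → tax burden), so it is a common cause of both — a confounder.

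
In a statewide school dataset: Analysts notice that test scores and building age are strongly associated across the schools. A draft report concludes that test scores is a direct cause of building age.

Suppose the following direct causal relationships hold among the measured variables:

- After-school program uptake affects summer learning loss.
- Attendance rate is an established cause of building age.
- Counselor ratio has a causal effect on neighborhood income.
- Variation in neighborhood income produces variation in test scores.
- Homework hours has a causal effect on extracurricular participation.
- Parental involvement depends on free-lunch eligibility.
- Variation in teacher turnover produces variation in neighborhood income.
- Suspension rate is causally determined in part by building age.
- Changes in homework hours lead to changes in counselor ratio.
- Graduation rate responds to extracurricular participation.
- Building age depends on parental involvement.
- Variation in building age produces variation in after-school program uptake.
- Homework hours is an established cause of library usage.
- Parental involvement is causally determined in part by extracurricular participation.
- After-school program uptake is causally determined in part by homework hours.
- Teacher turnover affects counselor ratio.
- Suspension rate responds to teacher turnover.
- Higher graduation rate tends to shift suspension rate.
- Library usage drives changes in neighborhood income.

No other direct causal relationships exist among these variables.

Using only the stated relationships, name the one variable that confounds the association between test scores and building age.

homework hours

Homework hours has a causal path to test scores (homework hours → library usage → neighborhood income → test scores) and a separate causal path to building age (homework hours → extracurricular participation → parental involvement → building age), so it is a common cause of both.
No stated relationship gives test scores a causal route to building age, so the correlation is explained by the shared upstream cause rather than a direct effect.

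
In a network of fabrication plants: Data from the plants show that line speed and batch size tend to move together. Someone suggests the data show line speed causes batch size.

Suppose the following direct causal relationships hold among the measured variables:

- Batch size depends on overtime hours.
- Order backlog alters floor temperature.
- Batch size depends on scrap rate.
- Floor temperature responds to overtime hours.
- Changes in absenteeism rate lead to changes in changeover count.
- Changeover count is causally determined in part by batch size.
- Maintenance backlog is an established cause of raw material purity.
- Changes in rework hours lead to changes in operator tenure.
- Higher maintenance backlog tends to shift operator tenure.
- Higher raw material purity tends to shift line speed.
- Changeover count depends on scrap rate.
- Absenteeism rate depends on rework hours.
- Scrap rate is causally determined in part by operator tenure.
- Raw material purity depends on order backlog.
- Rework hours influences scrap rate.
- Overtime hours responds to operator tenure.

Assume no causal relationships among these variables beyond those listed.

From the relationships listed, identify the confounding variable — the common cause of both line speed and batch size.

maintenance backlog

Maintenance backlog has a causal path to line speed (maintenance backlog → raw material purity → line speed) and a separate causal path to batch size (maintenance backlog → operator tenure → overtime hours → batch size), so it is a common cause of both.
No stated relationship gives line speed a causal route to batch size, so the correlation is explained by the shared upstream cause rather than a direct effect.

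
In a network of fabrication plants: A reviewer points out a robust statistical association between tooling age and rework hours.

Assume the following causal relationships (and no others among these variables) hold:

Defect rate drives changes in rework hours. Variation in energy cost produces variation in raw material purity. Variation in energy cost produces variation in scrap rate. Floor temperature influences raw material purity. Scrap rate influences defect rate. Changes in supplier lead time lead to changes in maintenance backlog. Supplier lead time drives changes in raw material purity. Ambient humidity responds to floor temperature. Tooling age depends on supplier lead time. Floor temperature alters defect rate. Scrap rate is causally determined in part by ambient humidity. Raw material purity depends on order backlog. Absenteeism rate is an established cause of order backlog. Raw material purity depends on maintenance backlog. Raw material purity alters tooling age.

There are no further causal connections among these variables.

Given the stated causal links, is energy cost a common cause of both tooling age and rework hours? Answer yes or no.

Energy cost has a causal path to tooling age (energy cost → raw material purity → tooling age) and to rework hours (energy cost → scrap rate → defect rate → rework hours), so it is a common cause of both — a confounder.

yes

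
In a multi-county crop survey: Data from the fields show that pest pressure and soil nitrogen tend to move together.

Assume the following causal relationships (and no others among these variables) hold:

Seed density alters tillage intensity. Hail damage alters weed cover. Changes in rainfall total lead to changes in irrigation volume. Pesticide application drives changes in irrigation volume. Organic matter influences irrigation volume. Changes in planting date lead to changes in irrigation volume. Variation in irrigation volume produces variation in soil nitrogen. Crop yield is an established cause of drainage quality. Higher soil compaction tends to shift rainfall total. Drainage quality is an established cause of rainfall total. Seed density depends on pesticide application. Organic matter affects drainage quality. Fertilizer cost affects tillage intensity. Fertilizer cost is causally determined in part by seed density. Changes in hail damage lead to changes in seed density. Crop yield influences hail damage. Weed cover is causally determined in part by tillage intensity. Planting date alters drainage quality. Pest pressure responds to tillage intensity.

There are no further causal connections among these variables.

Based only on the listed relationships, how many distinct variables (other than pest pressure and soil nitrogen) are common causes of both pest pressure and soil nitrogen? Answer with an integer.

The common causes are: crop yield (to pest pressure via crop yield → hail damage → seed density → tillage intensity → pest pressure; to soil nitrogen via crop yield → drainage quality → rainfall total → irrigation volume → soil nitrogen); pesticide application (to pest pressure via pesticide application → seed density → tillage intensity → pest pressure; to soil nitrogen via pesticide application → irrigation volume → soil nitrogen).
Every other variable lacks a causal path to at least one of pest pressure and soil nitrogen.

2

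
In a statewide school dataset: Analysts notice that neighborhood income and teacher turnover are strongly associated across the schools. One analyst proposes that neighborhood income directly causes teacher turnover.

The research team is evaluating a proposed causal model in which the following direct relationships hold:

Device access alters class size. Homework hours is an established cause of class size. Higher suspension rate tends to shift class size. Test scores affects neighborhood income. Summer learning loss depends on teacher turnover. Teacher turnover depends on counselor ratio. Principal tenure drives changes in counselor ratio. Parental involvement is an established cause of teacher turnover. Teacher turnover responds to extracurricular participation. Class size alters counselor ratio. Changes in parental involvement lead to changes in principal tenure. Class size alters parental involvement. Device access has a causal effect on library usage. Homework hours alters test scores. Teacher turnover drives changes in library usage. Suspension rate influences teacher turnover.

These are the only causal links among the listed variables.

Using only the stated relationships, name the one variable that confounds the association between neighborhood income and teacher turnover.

homework hours

Homework hours has a causal path to neighborhood income (homework hours → test scores → neighborhood income) and a separate causal path to teacher turnover (homework hours → class size → parental involvement → teacher turnover), so it is a common cause of both.
No stated relationship gives neighborhood income a causal route to teacher turnover, so the correlation is explained by the shared upstream cause rather than a direct effect.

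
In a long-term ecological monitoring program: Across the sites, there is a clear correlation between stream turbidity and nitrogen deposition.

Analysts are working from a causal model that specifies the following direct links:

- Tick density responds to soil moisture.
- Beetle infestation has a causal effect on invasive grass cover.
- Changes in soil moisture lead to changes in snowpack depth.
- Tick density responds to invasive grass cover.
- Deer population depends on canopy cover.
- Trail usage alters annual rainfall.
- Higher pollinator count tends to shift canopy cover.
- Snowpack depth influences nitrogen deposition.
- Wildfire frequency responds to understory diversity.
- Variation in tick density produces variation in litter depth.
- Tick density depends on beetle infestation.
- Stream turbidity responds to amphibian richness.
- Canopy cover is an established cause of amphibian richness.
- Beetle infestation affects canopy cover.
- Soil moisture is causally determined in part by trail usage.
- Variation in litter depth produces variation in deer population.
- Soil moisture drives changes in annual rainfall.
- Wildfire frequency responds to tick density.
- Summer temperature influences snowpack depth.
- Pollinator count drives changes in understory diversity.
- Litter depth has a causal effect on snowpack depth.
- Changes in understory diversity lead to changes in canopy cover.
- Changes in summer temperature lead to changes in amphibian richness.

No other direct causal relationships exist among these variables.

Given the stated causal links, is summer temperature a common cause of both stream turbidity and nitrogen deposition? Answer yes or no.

yes

Summer temperature has a causal path to stream turbidity (summer temperature → amphibian richness → stream turbidity) and to nitrogen deposition (summer temperature → snowpack depth → nitrogen deposition), so it is a common cause of both — a confounder.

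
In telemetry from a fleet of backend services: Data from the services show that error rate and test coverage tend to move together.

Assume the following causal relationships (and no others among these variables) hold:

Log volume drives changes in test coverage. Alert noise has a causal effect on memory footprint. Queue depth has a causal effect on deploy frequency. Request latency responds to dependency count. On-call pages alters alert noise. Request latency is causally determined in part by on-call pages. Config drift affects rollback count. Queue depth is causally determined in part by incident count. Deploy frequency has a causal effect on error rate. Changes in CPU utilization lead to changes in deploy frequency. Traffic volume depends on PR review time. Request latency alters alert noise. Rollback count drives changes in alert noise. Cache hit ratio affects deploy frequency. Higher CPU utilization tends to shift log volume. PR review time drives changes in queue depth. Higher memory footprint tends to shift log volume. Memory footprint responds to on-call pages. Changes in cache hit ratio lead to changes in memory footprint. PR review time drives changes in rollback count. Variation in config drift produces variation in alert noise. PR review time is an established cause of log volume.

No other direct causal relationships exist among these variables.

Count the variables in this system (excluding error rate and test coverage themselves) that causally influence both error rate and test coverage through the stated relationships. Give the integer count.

The common causes are: CPU utilization (to error rate via CPU utilization → deploy frequency → error rate; to test coverage via CPU utilization → log volume → test coverage); PR review time (to error rate via PR review time → queue depth → deploy frequency → error rate; to test coverage via PR review time → log volume → test coverage); cache hit ratio (to error rate via cache hit ratio → deploy frequency → error rate; to test coverage via cache hit ratio → memory footprint → log volume → test coverage).
Every other variable lacks a causal path to at least one of error rate and test coverage.

3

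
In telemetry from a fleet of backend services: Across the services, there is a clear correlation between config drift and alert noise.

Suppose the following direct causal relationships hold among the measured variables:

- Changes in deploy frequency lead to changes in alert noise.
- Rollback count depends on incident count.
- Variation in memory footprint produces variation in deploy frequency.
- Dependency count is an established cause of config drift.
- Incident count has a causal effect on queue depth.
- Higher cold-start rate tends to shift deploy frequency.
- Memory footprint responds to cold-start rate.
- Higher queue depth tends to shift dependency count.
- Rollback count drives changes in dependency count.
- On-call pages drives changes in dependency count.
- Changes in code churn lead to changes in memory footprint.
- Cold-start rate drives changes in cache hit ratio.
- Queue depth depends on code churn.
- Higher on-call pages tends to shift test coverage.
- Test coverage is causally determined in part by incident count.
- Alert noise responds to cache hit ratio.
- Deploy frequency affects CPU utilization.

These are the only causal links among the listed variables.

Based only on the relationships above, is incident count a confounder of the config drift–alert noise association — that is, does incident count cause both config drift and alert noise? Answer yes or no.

Incident count has no stated causal path to alert noise. A confounder must cause both variables, so incident count does not qualify.

no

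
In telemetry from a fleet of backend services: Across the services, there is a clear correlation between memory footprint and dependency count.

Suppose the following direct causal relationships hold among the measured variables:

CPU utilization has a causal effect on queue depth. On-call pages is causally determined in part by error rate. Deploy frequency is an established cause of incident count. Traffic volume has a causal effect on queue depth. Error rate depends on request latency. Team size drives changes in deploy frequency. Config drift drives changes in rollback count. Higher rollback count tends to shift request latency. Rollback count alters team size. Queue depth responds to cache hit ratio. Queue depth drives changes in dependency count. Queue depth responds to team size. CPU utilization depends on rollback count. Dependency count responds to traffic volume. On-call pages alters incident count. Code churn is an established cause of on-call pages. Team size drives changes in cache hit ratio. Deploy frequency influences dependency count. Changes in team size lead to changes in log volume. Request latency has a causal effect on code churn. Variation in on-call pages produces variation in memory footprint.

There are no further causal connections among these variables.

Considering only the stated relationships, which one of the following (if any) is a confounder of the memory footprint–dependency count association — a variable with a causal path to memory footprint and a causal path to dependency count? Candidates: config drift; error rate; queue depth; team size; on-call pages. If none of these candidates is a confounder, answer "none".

config drift

Config drift causes memory footprint (config drift → rollback count → request latency → code churn → on-call pages → memory footprint) and also causes dependency count (config drift → rollback count → team size → deploy frequency → dependency count); it is a common cause of both.
Each of the other candidates lacks a causal path to at least one of memory footprint and dependency count, so they do not confound the relationship.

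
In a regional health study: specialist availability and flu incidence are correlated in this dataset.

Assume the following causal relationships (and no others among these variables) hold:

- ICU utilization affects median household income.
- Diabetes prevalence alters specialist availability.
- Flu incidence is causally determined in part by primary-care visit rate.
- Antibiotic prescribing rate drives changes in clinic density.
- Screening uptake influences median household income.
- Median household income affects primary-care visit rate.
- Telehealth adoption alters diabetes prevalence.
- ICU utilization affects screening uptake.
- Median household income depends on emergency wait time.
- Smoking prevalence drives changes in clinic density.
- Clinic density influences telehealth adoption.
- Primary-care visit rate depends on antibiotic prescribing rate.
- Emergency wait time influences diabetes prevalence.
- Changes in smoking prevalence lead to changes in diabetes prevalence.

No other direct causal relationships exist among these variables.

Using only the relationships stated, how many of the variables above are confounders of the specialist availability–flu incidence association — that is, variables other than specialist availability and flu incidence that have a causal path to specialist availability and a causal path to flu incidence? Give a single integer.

2

The common causes are: antibiotic prescribing rate (to specialist availability via antibiotic prescribing rate → clinic density → telehealth adoption → diabetes prevalence → specialist availability; to flu incidence via antibiotic prescribing rate → primary-care visit rate → flu incidence); emergency wait time (to specialist availability via emergency wait time → diabetes prevalence → specialist availability; to flu incidence via emergency wait time → median household income → primary-care visit rate → flu incidence).
Every other variable lacks a causal path to at least one of specialist availability and flu incidence.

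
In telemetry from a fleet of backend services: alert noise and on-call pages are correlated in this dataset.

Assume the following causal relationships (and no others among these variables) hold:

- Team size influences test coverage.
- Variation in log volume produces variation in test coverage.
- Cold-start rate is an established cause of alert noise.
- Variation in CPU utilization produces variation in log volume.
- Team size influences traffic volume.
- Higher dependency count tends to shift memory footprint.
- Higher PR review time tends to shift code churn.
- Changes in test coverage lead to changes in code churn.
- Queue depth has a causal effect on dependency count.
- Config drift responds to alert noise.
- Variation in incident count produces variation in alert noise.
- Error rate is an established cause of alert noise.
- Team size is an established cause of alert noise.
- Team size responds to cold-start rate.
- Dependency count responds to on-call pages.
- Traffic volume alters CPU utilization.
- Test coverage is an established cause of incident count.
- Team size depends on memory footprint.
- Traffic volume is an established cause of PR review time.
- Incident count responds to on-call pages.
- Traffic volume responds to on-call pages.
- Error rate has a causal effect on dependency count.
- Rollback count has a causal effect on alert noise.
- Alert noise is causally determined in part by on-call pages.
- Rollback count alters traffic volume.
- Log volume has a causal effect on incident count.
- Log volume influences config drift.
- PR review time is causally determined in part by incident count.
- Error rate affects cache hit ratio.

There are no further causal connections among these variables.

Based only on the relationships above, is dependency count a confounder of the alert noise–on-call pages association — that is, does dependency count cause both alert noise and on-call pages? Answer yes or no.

no

Dependency count has no stated causal path to on-call pages. A confounder must cause both variables, so dependency count does not qualify.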